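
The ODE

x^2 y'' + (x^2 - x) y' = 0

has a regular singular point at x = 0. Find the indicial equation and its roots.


Divide by x^2 to reach normal form y'' + P_1(x) y' + P_2(x) y = 0 with P_1(x) = 1 - 1/x and P_2(x) = 0.
x = 0 is a singular point because the y'-coefficient 1 - 1/x has a pole at x = 0.
It is a regular singular point because x P_1(x) = p(x) = x - 1 and x^2 P_2(x) = q(x) = 0 are polynomials, hence analytic at x = 0.
p(0) = -1,  q(0) = 0.
Indicial equation: r(r-1) + p(0) r + q(0) = 0, i.e. r^2 + (p(0) - 1) r + q(0) = 0, i.e. r^2 - 2 r = 0.
Discriminant: (-2)^2 - 4(0) = 4, so r = (2 ± 2)/2.
Solving: r_1 = 2, r_2 = 0.

indicial: r^2 - 2 r = 0; roots r_1 = 2, r_2 = 0


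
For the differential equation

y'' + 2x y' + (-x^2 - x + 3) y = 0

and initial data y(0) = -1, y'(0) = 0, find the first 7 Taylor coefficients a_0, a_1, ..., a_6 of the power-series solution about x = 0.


Ansatz: y(x) = sum_{n>=0} a_n x^n, so y'(x) = sum_{n>=1} n a_n x^(n-1) and y''(x) = sum_{n>=2} n(n-1) a_n x^(n-2).
Substitute into P(x) y'' + Q(x) y' + R(x) y = 0 with P(x) = 1, Q(x) = 2x, R(x) = -x^2 - x + 3, and match powers of x.
Initial conditions: a_0 = -1, a_1 = 0.
Setting the coefficient of each power of x to zero and solving order by order (substituting the coefficients already found):
  x^0: 2 a_2 + 3 a_0 = 0  ->  2 a_2 = -3 a_0 = 3  ->  a_2 = 3/2
  x^1: 6 a_3 + 5 a_1 - a_0 = 0  ->  6 a_3 = -5 a_1 + a_0 = -1  ->  a_3 = -1/6
  x^2: 12 a_4 + 7 a_2 - a_1 - a_0 = 0  ->  12 a_4 = -7 a_2 + a_1 + a_0 = -23/2  ->  a_4 = -23/24
  x^3: 20 a_5 + 9 a_3 - a_2 - a_1 = 0  ->  20 a_5 = -9 a_3 + a_2 + a_1 = 3  ->  a_5 = 3/20
  x^4: 30 a_6 + 11 a_4 - a_3 - a_2 = 0  ->  30 a_6 = -11 a_4 + a_3 + a_2 = 95/8  ->  a_6 = 19/48
Truncated series: y(x) = -1 + (3/2) x^2 - (1/6) x^3 - (23/24) x^4 + (3/20) x^5 + (19/48) x^6 + O(x^7).

a_0 = -1; a_1 = 0; a_2 = 3/2; a_3 = -1/6; a_4 = -23/24; a_5 = 3/20; a_6 = 19/48


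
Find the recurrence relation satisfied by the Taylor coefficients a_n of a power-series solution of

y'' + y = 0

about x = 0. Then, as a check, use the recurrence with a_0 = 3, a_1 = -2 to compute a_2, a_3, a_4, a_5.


Substitute y = sum_n a_n x^n into y'' + (const) y = 0.
y''(x) = sum_{n>=0} (n+2)(n+1) a_{n+2} x^n.
The ODE becomes sum_n [(n+2)(n+1) a_{n+2} + 1 a_n] x^n = 0.
Setting each coefficient to zero gives the recurrence:
  (n+2)(n+1) a_{n+2} + 1 a_n = 0,
  a_{n+2} = -1 / ((n+1)(n+2)) a_n.

Check with a_0 = 3, a_1 = -2 (apply the recurrence for n = 0, 1, 2, 3): a_0 = 3, a_1 = -2, a_2 = -3/2, a_3 = 1/3, a_4 = 1/8, a_5 = -1/60.

a_{n+2} = -1/((n+1)(n+2)) * a_n; check: a_0 = 3, a_1 = -2, a_2 = -3/2, a_3 = 1/3, a_4 = 1/8, a_5 = -1/60


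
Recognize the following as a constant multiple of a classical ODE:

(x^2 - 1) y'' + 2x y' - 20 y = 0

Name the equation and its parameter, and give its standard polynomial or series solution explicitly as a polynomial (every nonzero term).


All three coefficients share the factor -1; dividing through by -1 gives  (1 - x^2) y'' - 2x y' + 20 y = 0.
This matches the Legendre equation (1 - x^2) y'' - 2x y' + n(n+1) y = 0 (note the -2x y' term) with n(n+1) = 20, so n = 4; the polynomial solution is P_4(x).
With y = sum_k a_k x^k, matching x^k gives (k+2)(k+1) a_{k+2} = [k(k+1) - n(n+1)] a_k = (k - 4)(k + 5) a_k. The right side vanishes at k = 4, so the series with the parity of 4 terminates at degree 4.
Standard normalization (P_n(1) = 1): leading coefficient (2n)!/(2^n (n!)^2) = 40320/(16*576) = 35/8, so a_4 = 35/8. Work downward with a_k = (k+1)(k+2) a_{k+2} / ((k - 4)(k + 5)):
  a_2 = (3)(4)(35/8) / ((2 - 4)(2 + 5)) = (105/2)/(-14) = -15/4
  a_0 = (1)(2)(-15/4) / ((0 - 4)(0 + 5)) = (-15/2)/(-20) = 3/8
Hence P_4(x) = 35 x^4/8 - 15 x^2/4 + 3/8.

P_4(x); series = 35 x^4/8 - 15 x^2/4 + 3/8


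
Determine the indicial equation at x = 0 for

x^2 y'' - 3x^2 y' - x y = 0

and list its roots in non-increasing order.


Divide by x^2 to reach normal form y'' + P_1(x) y' + P_2(x) y = 0 with P_1(x) = -3 and P_2(x) = -1/x.
x = 0 is a singular point because the y-coefficient -1/x has a pole at x = 0.
It is a regular singular point because x P_1(x) = p(x) = -3x and x^2 P_2(x) = q(x) = -x are polynomials, hence analytic at x = 0.
p(0) = 0,  q(0) = 0.
Indicial equation: r(r-1) + p(0) r + q(0) = 0, i.e. r^2 + (p(0) - 1) r + q(0) = 0, i.e. r^2 - 1 r = 0.
Discriminant: (-1)^2 - 4(0) = 1, so r = (1 ± 1)/2.
Solving: r_1 = 1, r_2 = 0.

indicial: r^2 - 1 r = 0; roots r_1 = 1, r_2 = 0


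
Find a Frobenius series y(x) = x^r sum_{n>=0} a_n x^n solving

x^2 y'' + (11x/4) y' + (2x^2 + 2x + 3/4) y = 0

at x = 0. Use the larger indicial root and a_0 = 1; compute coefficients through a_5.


Write in Frobenius form y'' + (p(x)/x) y' + (q(x)/x^2) y = 0:
  p(x) = 11/4,  q(x) = 2x^2 + 2x + 3/4.
Indicial equation: r(r-1) + (11/4) r + (3/4) = 0 -> roots r_1 = -3/4, r_2 = -1.
Take r = r_1 = -3/4. Let y(x) = x^r sum_{n>=0} a_n x^n with a_0 = 1.
Substitute y = x^r sum a_n x^n and match x^{r+n}. The recurrence is
  D(n) a_n + 2 a_{n-1} + 2 a_{n-2} = 0,  where D(n) = (r+n)(r+n-1) + (11/4)(r+n) + (3/4).
  a_n = [-2 a_{n-1} - 2 a_{n-2}] / D(n).
Since the indicial polynomial factors as (r - r_1)(r - r_2), D(n) = (r_1 + n - r_1)(r_1 + n - r_2) = n(n + 1/4).
Evaluating step by step (a_0 = 1):
  n = 1: D(1) = 1(1 + 1/4) = 5/4; numerator = -2(1) = -2; a_1 = (-2)/(5/4) = -8/5
  n = 2: D(2) = 2(2 + 1/4) = 9/2; numerator = -2(-8/5) - 2(1) = 6/5; a_2 = (6/5)/(9/2) = 4/15
  n = 3: D(3) = 3(3 + 1/4) = 39/4; numerator = -2(4/15) - 2(-8/5) = 8/3; a_3 = (8/3)/(39/4) = 32/117
  n = 4: D(4) = 4(4 + 1/4) = 17; numerator = -2(32/117) - 2(4/15) = -632/585; a_4 = (-632/585)/(17) = -632/9945
  n = 5: D(5) = 5(5 + 1/4) = 105/4; numerator = -2(-632/9945) - 2(32/117) = -464/1105; a_5 = (-464/1105)/(105/4) = -1856/116025

r = -3/4; a_0 = 1; a_1 = -8/5; a_2 = 4/15; a_3 = 32/117; a_4 = -632/9945; a_5 = -1856/116025


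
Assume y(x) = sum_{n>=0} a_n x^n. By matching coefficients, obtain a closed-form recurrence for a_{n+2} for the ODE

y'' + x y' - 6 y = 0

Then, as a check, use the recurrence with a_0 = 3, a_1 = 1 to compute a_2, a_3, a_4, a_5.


Substitute y = sum_n a_n x^n.
y''(x) has coefficient (n+2)(n+1) a_{n+2} at x^n;
x y'(x) has coefficient n a_n at x^n (shift);
-6 y(x) has coefficient -6 a_n at x^n.
Matching x^n: (n+2)(n+1) a_{n+2} + (n - 6) a_n = 0.
Thus a_{n+2} = (-n + 6) / ((n+1)(n+2)) * a_n.

Check with a_0 = 3, a_1 = 1 (apply the recurrence for n = 0, 1, 2, 3): a_0 = 3, a_1 = 1, a_2 = 9, a_3 = 5/6, a_4 = 3, a_5 = 1/8.

a_(n+2) = (-n + 6) / ((n+1)(n+2)) * a_n; check: a_0 = 3, a_1 = 1, a_2 = 9, a_3 = 5/6, a_4 = 3, a_5 = 1/8


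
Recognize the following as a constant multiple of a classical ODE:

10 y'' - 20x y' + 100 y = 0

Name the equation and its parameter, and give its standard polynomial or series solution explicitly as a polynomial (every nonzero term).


All three coefficients share the factor 10; dividing through by 10 gives  y'' - 2x y' + 10 y = 0.
This matches the Hermite equation y'' - 2x y' + 2n y = 0 with 2n = 10, so n = 5; the polynomial solution is H_5(x).
With y = sum_k a_k x^k, matching x^k gives (k+2)(k+1) a_{k+2} = 2(k - n) a_k = 2(k - 5) a_k. The right side vanishes at k = 5, so the series with the parity of 5 terminates at degree 5.
Standard normalization: leading coefficient of H_n is 2^n, so a_5 = 2^5 = 32. Work downward with a_k = (k+1)(k+2) a_{k+2} / (2(k - n)):
  a_3 = (4)(5)(32) / (2(3 - 5)) = 640/(-4) = -160
  a_1 = (2)(3)(-160) / (2(1 - 5)) = -960/(-8) = 120
Hence H_5(x) = 32 x^5 - 160 x^3 + 120 x.

H_5(x); series = 32 x^5 - 160 x^3 + 120 x


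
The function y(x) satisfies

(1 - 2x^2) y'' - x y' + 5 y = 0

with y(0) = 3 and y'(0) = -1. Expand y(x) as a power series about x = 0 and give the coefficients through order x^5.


Ansatz: y(x) = sum_{n>=0} a_n x^n, so y'(x) = sum_{n>=1} n a_n x^(n-1) and y''(x) = sum_{n>=2} n(n-1) a_n x^(n-2).
Substitute into P(x) y'' + Q(x) y' + R(x) y = 0 with P(x) = 1 - 2x^2, Q(x) = -x, R(x) = 5, and match powers of x.
Initial conditions: a_0 = 3, a_1 = -1.
Setting the coefficient of each power of x to zero and solving order by order (substituting the coefficients already found):
  x^0: 2 a_2 + 5 a_0 = 0  ->  2 a_2 = -5 a_0 = -15  ->  a_2 = -15/2
  x^1: 6 a_3 + 4 a_1 = 0  ->  6 a_3 = -4 a_1 = 4  ->  a_3 = 2/3
  x^2: 12 a_4 - a_2 = 0  ->  12 a_4 = a_2 = -15/2  ->  a_4 = -5/8
  x^3: 20 a_5 - 10 a_3 = 0  ->  20 a_5 = 10 a_3 = 20/3  ->  a_5 = 1/3
Truncated series: y(x) = 3 - x - (15/2) x^2 + (2/3) x^3 - (5/8) x^4 + (1/3) x^5 + O(x^6).

a_0 = 3; a_1 = -1; a_2 = -15/2; a_3 = 2/3; a_4 = -5/8; a_5 = 1/3


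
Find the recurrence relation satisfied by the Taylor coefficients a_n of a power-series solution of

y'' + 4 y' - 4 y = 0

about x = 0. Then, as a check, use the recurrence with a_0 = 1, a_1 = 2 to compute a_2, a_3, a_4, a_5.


Substitute y = sum_n a_n x^n.
y''(x) has coefficient (n+2)(n+1) a_{n+2} at x^n;
4 y'(x) has coefficient 4 (n+1) a_{n+1} at x^n;
-4 y(x) has coefficient -4 a_n at x^n.
Matching x^n: (n+2)(n+1) a_{n+2} + 4 (n+1) a_{n+1} - 4 a_n = 0.
Thus a_{n+2} = [-4 (n+1) a_{n+1} + 4 a_n] / ((n+1)(n+2)).

Check with a_0 = 1, a_1 = 2 (apply the recurrence for n = 0, 1, 2, 3): a_0 = 1, a_1 = 2, a_2 = -2, a_3 = 4, a_4 = -14/3, a_5 = 68/15.

a_(n+2) = [-4 (n+1) a_(n+1) + 4 a_n] / ((n+1)(n+2)); check: a_0 = 1, a_1 = 2, a_2 = -2, a_3 = 4, a_4 = -14/3, a_5 = 68/15


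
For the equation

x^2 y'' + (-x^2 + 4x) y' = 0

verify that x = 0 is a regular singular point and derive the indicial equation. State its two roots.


Divide by x^2 to reach normal form y'' + P_1(x) y' + P_2(x) y = 0 with P_1(x) = -1 + 4/x and P_2(x) = 0.
x = 0 is a singular point because the y'-coefficient -1 + 4/x has a pole at x = 0.
It is a regular singular point because x P_1(x) = p(x) = 4 - x and x^2 P_2(x) = q(x) = 0 are polynomials, hence analytic at x = 0.
p(0) = 4,  q(0) = 0.
Indicial equation: r(r-1) + p(0) r + q(0) = 0, i.e. r^2 + (p(0) - 1) r + q(0) = 0, i.e. r^2 + 3 r = 0.
Discriminant: (3)^2 - 4(0) = 9, so r = (-3 ± 3)/2.
Solving: r_1 = 0, r_2 = -3.

indicial: r^2 + 3 r = 0; roots r_1 = 0, r_2 = -3


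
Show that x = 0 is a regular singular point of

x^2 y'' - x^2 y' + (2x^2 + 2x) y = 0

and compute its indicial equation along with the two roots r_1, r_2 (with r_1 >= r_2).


Divide by x^2 to reach normal form y'' + P_1(x) y' + P_2(x) y = 0 with P_1(x) = -1 and P_2(x) = 2 + 2/x.
x = 0 is a singular point because the y-coefficient 2 + 2/x has a pole at x = 0.
It is a regular singular point because x P_1(x) = p(x) = -x and x^2 P_2(x) = q(x) = 2x^2 + 2x are polynomials, hence analytic at x = 0.
p(0) = 0,  q(0) = 0.
Indicial equation: r(r-1) + p(0) r + q(0) = 0, i.e. r^2 + (p(0) - 1) r + q(0) = 0, i.e. r^2 - 1 r = 0.
Discriminant: (-1)^2 - 4(0) = 1, so r = (1 ± 1)/2.
Solving: r_1 = 1, r_2 = 0.

indicial: r^2 - 1 r = 0; roots r_1 = 1, r_2 = 0


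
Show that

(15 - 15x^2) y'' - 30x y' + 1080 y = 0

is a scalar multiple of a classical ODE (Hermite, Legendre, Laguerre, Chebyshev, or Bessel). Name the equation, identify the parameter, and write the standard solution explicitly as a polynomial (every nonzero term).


All three coefficients share the factor 15; dividing through by 15 gives  (1 - x^2) y'' - 2x y' + 72 y = 0.
This matches the Legendre equation (1 - x^2) y'' - 2x y' + n(n+1) y = 0 (note the -2x y' term) with n(n+1) = 72, so n = 8; the polynomial solution is P_8(x).
With y = sum_k a_k x^k, matching x^k gives (k+2)(k+1) a_{k+2} = [k(k+1) - n(n+1)] a_k = (k - 8)(k + 9) a_k. The right side vanishes at k = 8, so the series with the parity of 8 terminates at degree 8.
Standard normalization (P_n(1) = 1): leading coefficient (2n)!/(2^n (n!)^2) = 20922789888000/(256*1625702400) = 6435/128, so a_8 = 6435/128. Work downward with a_k = (k+1)(k+2) a_{k+2} / ((k - 8)(k + 9)):
  a_6 = (7)(8)(6435/128) / ((6 - 8)(6 + 9)) = (45045/16)/(-30) = -3003/32
  a_4 = (5)(6)(-3003/32) / ((4 - 8)(4 + 9)) = (-45045/16)/(-52) = 3465/64
  a_2 = (3)(4)(3465/64) / ((2 - 8)(2 + 9)) = (10395/16)/(-66) = -315/32
  a_0 = (1)(2)(-315/32) / ((0 - 8)(0 + 9)) = (-315/16)/(-72) = 35/128
Hence P_8(x) = 6435 x^8/128 - 3003 x^6/32 + 3465 x^4/64 - 315 x^2/32 + 35/128.

P_8(x); series = 6435 x^8/128 - 3003 x^6/32 + 3465 x^4/64 - 315 x^2/32 + 35/128


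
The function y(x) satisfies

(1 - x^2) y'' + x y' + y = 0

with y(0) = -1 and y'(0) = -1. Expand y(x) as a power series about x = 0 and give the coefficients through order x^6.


Ansatz: y(x) = sum_{n>=0} a_n x^n, so y'(x) = sum_{n>=1} n a_n x^(n-1) and y''(x) = sum_{n>=2} n(n-1) a_n x^(n-2).
Substitute into P(x) y'' + Q(x) y' + R(x) y = 0 with P(x) = 1 - x^2, Q(x) = x, R(x) = 1, and match powers of x.
Initial conditions: a_0 = -1, a_1 = -1.
Setting the coefficient of each power of x to zero and solving order by order (substituting the coefficients already found):
  x^0: 2 a_2 + a_0 = 0  ->  2 a_2 = -a_0 = 1  ->  a_2 = 1/2
  x^1: 6 a_3 + 2 a_1 = 0  ->  6 a_3 = -2 a_1 = 2  ->  a_3 = 1/3
  x^2: 12 a_4 + a_2 = 0  ->  12 a_4 = -a_2 = -1/2  ->  a_4 = -1/24
  x^3: 20 a_5 - 2 a_3 = 0  ->  20 a_5 = 2 a_3 = 2/3  ->  a_5 = 1/30
  x^4: 30 a_6 - 7 a_4 = 0  ->  30 a_6 = 7 a_4 = -7/24  ->  a_6 = -7/720
Truncated series: y(x) = -1 - x + (1/2) x^2 + (1/3) x^3 - (1/24) x^4 + (1/30) x^5 - (7/720) x^6 + O(x^7).

a_0 = -1; a_1 = -1; a_2 = 1/2; a_3 = 1/3; a_4 = -1/24; a_5 = 1/30; a_6 = -7/720


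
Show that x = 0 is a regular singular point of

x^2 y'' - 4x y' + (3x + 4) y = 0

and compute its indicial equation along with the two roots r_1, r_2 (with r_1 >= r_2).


Divide by x^2 to reach normal form y'' + P_1(x) y' + P_2(x) y = 0 with P_1(x) = -4/x and P_2(x) = 3/x + 4/x^2.
x = 0 is a singular point because the y'-coefficient -4/x has a pole at x = 0 and the y-coefficient 3/x + 4/x^2 has a pole at x = 0.
It is a regular singular point because x P_1(x) = p(x) = -4 and x^2 P_2(x) = q(x) = 3x + 4 are polynomials, hence analytic at x = 0.
p(0) = -4,  q(0) = 4.
Indicial equation: r(r-1) + p(0) r + q(0) = 0, i.e. r^2 + (p(0) - 1) r + q(0) = 0, i.e. r^2 - 5 r + 4 = 0.
Discriminant: (-5)^2 - 4(4) = 9, so r = (5 ± 3)/2.
Solving: r_1 = 4, r_2 = 1.

indicial: r^2 - 5 r + 4 = 0; roots r_1 = 4, r_2 = 1


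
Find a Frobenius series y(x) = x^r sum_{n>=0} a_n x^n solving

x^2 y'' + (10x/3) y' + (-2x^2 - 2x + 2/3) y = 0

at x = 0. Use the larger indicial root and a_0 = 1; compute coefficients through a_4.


Write in Frobenius form y'' + (p(x)/x) y' + (q(x)/x^2) y = 0:
  p(x) = 10/3,  q(x) = -2x^2 - 2x + 2/3.
Indicial equation: r(r-1) + (10/3) r + (2/3) = 0 -> roots r_1 = -1/3, r_2 = -2.
Take r = r_1 = -1/3. Let y(x) = x^r sum_{n>=0} a_n x^n with a_0 = 1.
Substitute y = x^r sum a_n x^n and match x^{r+n}. The recurrence is
  D(n) a_n - 2 a_{n-1} - 2 a_{n-2} = 0,  where D(n) = (r+n)(r+n-1) + (10/3)(r+n) + (2/3).
  a_n = [2 a_{n-1} + 2 a_{n-2}] / D(n).
Since the indicial polynomial factors as (r - r_1)(r - r_2), D(n) = (r_1 + n - r_1)(r_1 + n - r_2) = n(n + 5/3).
Evaluating step by step (a_0 = 1):
  n = 1: D(1) = 1(1 + 5/3) = 8/3; numerator = 2(1) = 2; a_1 = (2)/(8/3) = 3/4
  n = 2: D(2) = 2(2 + 5/3) = 22/3; numerator = 2(3/4) + 2(1) = 7/2; a_2 = (7/2)/(22/3) = 21/44
  n = 3: D(3) = 3(3 + 5/3) = 14; numerator = 2(21/44) + 2(3/4) = 27/11; a_3 = (27/11)/(14) = 27/154
  n = 4: D(4) = 4(4 + 5/3) = 68/3; numerator = 2(27/154) + 2(21/44) = 201/154; a_4 = (201/154)/(68/3) = 603/10472

r = -1/3; a_0 = 1; a_1 = 3/4; a_2 = 21/44; a_3 = 27/154; a_4 = 603/10472


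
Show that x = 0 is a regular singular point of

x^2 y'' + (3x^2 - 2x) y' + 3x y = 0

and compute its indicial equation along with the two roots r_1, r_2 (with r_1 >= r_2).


Divide by x^2 to reach normal form y'' + P_1(x) y' + P_2(x) y = 0 with P_1(x) = 3 - 2/x and P_2(x) = 3/x.
x = 0 is a singular point because the y'-coefficient 3 - 2/x has a pole at x = 0 and the y-coefficient 3/x has a pole at x = 0.
It is a regular singular point because x P_1(x) = p(x) = 3x - 2 and x^2 P_2(x) = q(x) = 3x are polynomials, hence analytic at x = 0.
p(0) = -2,  q(0) = 0.
Indicial equation: r(r-1) + p(0) r + q(0) = 0, i.e. r^2 + (p(0) - 1) r + q(0) = 0, i.e. r^2 - 3 r = 0.
Discriminant: (-3)^2 - 4(0) = 9, so r = (3 ± 3)/2.
Solving: r_1 = 3, r_2 = 0.

indicial: r^2 - 3 r = 0; roots r_1 = 3, r_2 = 0


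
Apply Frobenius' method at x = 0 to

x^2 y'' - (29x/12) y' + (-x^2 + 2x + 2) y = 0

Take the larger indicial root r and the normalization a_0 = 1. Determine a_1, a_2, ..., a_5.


Write in Frobenius form y'' + (p(x)/x) y' + (q(x)/x^2) y = 0:
  p(x) = -29/12,  q(x) = -x^2 + 2x + 2.
Indicial equation: r(r-1) + (-29/12) r + (2) = 0 -> roots r_1 = 8/3, r_2 = 3/4.
Take r = r_1 = 8/3. Let y(x) = x^r sum_{n>=0} a_n x^n with a_0 = 1.
Substitute y = x^r sum a_n x^n and match x^{r+n}. The recurrence is
  D(n) a_n + 2 a_{n-1} - 1 a_{n-2} = 0,  where D(n) = (r+n)(r+n-1) + (-29/12)(r+n) + (2).
  a_n = [-2 a_{n-1} + 1 a_{n-2}] / D(n).
Since the indicial polynomial factors as (r - r_1)(r - r_2), D(n) = (r_1 + n - r_1)(r_1 + n - r_2) = n(n + 23/12).
Evaluating step by step (a_0 = 1):
  n = 1: D(1) = 1(1 + 23/12) = 35/12; numerator = -2(1) = -2; a_1 = (-2)/(35/12) = -24/35
  n = 2: D(2) = 2(2 + 23/12) = 47/6; numerator = -2(-24/35) + 1(1) = 83/35; a_2 = (83/35)/(47/6) = 498/1645
  n = 3: D(3) = 3(3 + 23/12) = 59/4; numerator = -2(498/1645) + 1(-24/35) = -2124/1645; a_3 = (-2124/1645)/(59/4) = -144/1645
  n = 4: D(4) = 4(4 + 23/12) = 71/3; numerator = -2(-144/1645) + 1(498/1645) = 786/1645; a_4 = (786/1645)/(71/3) = 2358/116795
  n = 5: D(5) = 5(5 + 23/12) = 415/12; numerator = -2(2358/116795) + 1(-144/1645) = -2988/23359; a_5 = (-2988/23359)/(415/12) = -432/116795

r = 8/3; a_0 = 1; a_1 = -24/35; a_2 = 498/1645; a_3 = -144/1645; a_4 = 2358/116795; a_5 = -432/116795


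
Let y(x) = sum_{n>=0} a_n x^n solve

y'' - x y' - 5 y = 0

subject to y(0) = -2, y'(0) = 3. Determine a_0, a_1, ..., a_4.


Ansatz: y(x) = sum_{n>=0} a_n x^n, so y'(x) = sum_{n>=1} n a_n x^(n-1) and y''(x) = sum_{n>=2} n(n-1) a_n x^(n-2).
Substitute into P(x) y'' + Q(x) y' + R(x) y = 0 with P(x) = 1, Q(x) = -x, R(x) = -5, and match powers of x.
Initial conditions: a_0 = -2, a_1 = 3.
Setting the coefficient of each power of x to zero and solving order by order (substituting the coefficients already found):
  x^0: 2 a_2 - 5 a_0 = 0  ->  2 a_2 = 5 a_0 = -10  ->  a_2 = -5
  x^1: 6 a_3 - 6 a_1 = 0  ->  6 a_3 = 6 a_1 = 18  ->  a_3 = 3
  x^2: 12 a_4 - 7 a_2 = 0  ->  12 a_4 = 7 a_2 = -35  ->  a_4 = -35/12
Truncated series: y(x) = -2 + 3 x - 5 x^2 + 3 x^3 - (35/12) x^4 + O(x^5).

a_0 = -2; a_1 = 3; a_2 = -5; a_3 = 3; a_4 = -35/12


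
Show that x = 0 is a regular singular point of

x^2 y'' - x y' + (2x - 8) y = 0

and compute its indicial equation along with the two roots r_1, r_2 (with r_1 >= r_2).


Divide by x^2 to reach normal form y'' + P_1(x) y' + P_2(x) y = 0 with P_1(x) = -1/x and P_2(x) = 2/x - 8/x^2.
x = 0 is a singular point because the y'-coefficient -1/x has a pole at x = 0 and the y-coefficient 2/x - 8/x^2 has a pole at x = 0.
It is a regular singular point because x P_1(x) = p(x) = -1 and x^2 P_2(x) = q(x) = 2x - 8 are polynomials, hence analytic at x = 0.
p(0) = -1,  q(0) = -8.
Indicial equation: r(r-1) + p(0) r + q(0) = 0, i.e. r^2 + (p(0) - 1) r + q(0) = 0, i.e. r^2 - 2 r - 8 = 0.
Discriminant: (-2)^2 - 4(-8) = 36, so r = (2 ± 6)/2.
Solving: r_1 = 4, r_2 = -2.

indicial: r^2 - 2 r - 8 = 0; roots r_1 = 4, r_2 = -2


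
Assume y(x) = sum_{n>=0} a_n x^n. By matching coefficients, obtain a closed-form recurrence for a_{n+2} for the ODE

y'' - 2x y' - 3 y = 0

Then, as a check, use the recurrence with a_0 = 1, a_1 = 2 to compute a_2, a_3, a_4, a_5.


Substitute y = sum_n a_n x^n.
y''(x) has coefficient (n+2)(n+1) a_{n+2} at x^n;
-2 x y'(x) has coefficient -2 n a_n at x^n (shift);
-3 y(x) has coefficient -3 a_n at x^n.
Matching x^n: (n+2)(n+1) a_{n+2} + (-2n - 3) a_n = 0.
Thus a_{n+2} = (2n + 3) / ((n+1)(n+2)) * a_n.

Check with a_0 = 1, a_1 = 2 (apply the recurrence for n = 0, 1, 2, 3): a_0 = 1, a_1 = 2, a_2 = 3/2, a_3 = 5/3, a_4 = 7/8, a_5 = 3/4.

a_(n+2) = (2n + 3) / ((n+1)(n+2)) * a_n; check: a_0 = 1, a_1 = 2, a_2 = 3/2, a_3 = 5/3, a_4 = 7/8, a_5 = 3/4


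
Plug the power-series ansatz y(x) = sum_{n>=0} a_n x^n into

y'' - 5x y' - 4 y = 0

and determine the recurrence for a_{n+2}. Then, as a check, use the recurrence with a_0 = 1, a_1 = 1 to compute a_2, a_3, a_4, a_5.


Substitute y = sum_n a_n x^n.
y''(x) has coefficient (n+2)(n+1) a_{n+2} at x^n;
-5 x y'(x) has coefficient -5 n a_n at x^n (shift);
-4 y(x) has coefficient -4 a_n at x^n.
Matching x^n: (n+2)(n+1) a_{n+2} + (-5n - 4) a_n = 0.
Thus a_{n+2} = (5n + 4) / ((n+1)(n+2)) * a_n.

Check with a_0 = 1, a_1 = 1 (apply the recurrence for n = 0, 1, 2, 3): a_0 = 1, a_1 = 1, a_2 = 2, a_3 = 3/2, a_4 = 7/3, a_5 = 57/40.

a_(n+2) = (5n + 4) / ((n+1)(n+2)) * a_n; check: a_0 = 1, a_1 = 1, a_2 = 2, a_3 = 3/2, a_4 = 7/3, a_5 = 57/40


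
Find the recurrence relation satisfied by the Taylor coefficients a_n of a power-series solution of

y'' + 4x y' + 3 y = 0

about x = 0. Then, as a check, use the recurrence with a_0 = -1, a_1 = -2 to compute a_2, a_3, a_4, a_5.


Substitute y = sum_n a_n x^n.
y''(x) has coefficient (n+2)(n+1) a_{n+2} at x^n;
4 x y'(x) has coefficient 4 n a_n at x^n (shift);
3 y(x) has coefficient 3 a_n at x^n.
Matching x^n: (n+2)(n+1) a_{n+2} + (4n + 3) a_n = 0.
Thus a_{n+2} = (-4n - 3) / ((n+1)(n+2)) * a_n.

Check with a_0 = -1, a_1 = -2 (apply the recurrence for n = 0, 1, 2, 3): a_0 = -1, a_1 = -2, a_2 = 3/2, a_3 = 7/3, a_4 = -11/8, a_5 = -7/4.

a_(n+2) = (-4n - 3) / ((n+1)(n+2)) * a_n; check: a_0 = -1, a_1 = -2, a_2 = 3/2, a_3 = 7/3, a_4 = -11/8, a_5 = -7/4


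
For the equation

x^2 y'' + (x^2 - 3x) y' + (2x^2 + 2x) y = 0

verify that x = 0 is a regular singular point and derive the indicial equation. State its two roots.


Divide by x^2 to reach normal form y'' + P_1(x) y' + P_2(x) y = 0 with P_1(x) = 1 - 3/x and P_2(x) = 2 + 2/x.
x = 0 is a singular point because the y'-coefficient 1 - 3/x has a pole at x = 0 and the y-coefficient 2 + 2/x has a pole at x = 0.
It is a regular singular point because x P_1(x) = p(x) = x - 3 and x^2 P_2(x) = q(x) = 2x^2 + 2x are polynomials, hence analytic at x = 0.
p(0) = -3,  q(0) = 0.
Indicial equation: r(r-1) + p(0) r + q(0) = 0, i.e. r^2 + (p(0) - 1) r + q(0) = 0, i.e. r^2 - 4 r = 0.
Discriminant: (-4)^2 - 4(0) = 16, so r = (4 ± 4)/2.
Solving: r_1 = 4, r_2 = 0.

indicial: r^2 - 4 r = 0; roots r_1 = 4, r_2 = 0


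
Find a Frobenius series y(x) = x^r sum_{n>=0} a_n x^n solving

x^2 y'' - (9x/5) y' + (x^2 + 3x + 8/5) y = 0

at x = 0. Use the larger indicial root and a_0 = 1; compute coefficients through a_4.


Write in Frobenius form y'' + (p(x)/x) y' + (q(x)/x^2) y = 0:
  p(x) = -9/5,  q(x) = x^2 + 3x + 8/5.
Indicial equation: r(r-1) + (-9/5) r + (8/5) = 0 -> roots r_1 = 2, r_2 = 4/5.
Take r = r_1 = 2. Let y(x) = x^r sum_{n>=0} a_n x^n with a_0 = 1.
Substitute y = x^r sum a_n x^n and match x^{r+n}. The recurrence is
  D(n) a_n + 3 a_{n-1} + 1 a_{n-2} = 0,  where D(n) = (r+n)(r+n-1) + (-9/5)(r+n) + (8/5).
  a_n = [-3 a_{n-1} - 1 a_{n-2}] / D(n).
Since the indicial polynomial factors as (r - r_1)(r - r_2), D(n) = (r_1 + n - r_1)(r_1 + n - r_2) = n(n + 6/5).
Evaluating step by step (a_0 = 1):
  n = 1: D(1) = 1(1 + 6/5) = 11/5; numerator = -3(1) = -3; a_1 = (-3)/(11/5) = -15/11
  n = 2: D(2) = 2(2 + 6/5) = 32/5; numerator = -3(-15/11) - 1(1) = 34/11; a_2 = (34/11)/(32/5) = 85/176
  n = 3: D(3) = 3(3 + 6/5) = 63/5; numerator = -3(85/176) - 1(-15/11) = -15/176; a_3 = (-15/176)/(63/5) = -25/3696
  n = 4: D(4) = 4(4 + 6/5) = 104/5; numerator = -3(-25/3696) - 1(85/176) = -285/616; a_4 = (-285/616)/(104/5) = -1425/64064

r = 2; a_0 = 1; a_1 = -15/11; a_2 = 85/176; a_3 = -25/3696; a_4 = -1425/64064


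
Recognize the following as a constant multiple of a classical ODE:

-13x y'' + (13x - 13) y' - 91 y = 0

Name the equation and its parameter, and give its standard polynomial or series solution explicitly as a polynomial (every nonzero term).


All three coefficients share the factor -13; dividing through by -13 gives  x y'' + (1 - x) y' + 7 y = 0.
This matches the Laguerre equation x y'' + (1 - x) y' + n y = 0 with n = 7; the polynomial solution is L_7(x).
With y = sum_k a_k x^k, matching x^k gives (k+1)k a_{k+1} + (k+1) a_{k+1} - k a_k + n a_k = 0, i.e. (k+1)^2 a_{k+1} = (k - n) a_k = (k - 7) a_k. The right side vanishes at k = 7, so the series terminates at degree 7.
Standard normalization L_n(0) = 1 gives a_0 = 1. Work upward with a_{k+1} = (k - 7) a_k / (k+1)^2:
  a_1 = (0 - 7)(1) / 1^2 = -7/1 = -7
  a_2 = (1 - 7)(-7) / 2^2 = 42/4 = 21/2
  a_3 = (2 - 7)(21/2) / 3^2 = (-105/2)/9 = -35/6
  a_4 = (3 - 7)(-35/6) / 4^2 = (70/3)/16 = 35/24
  a_5 = (4 - 7)(35/24) / 5^2 = (-35/8)/25 = -7/40
  a_6 = (5 - 7)(-7/40) / 6^2 = (7/20)/36 = 7/720
  a_7 = (6 - 7)(7/720) / 7^2 = (-7/720)/49 = -1/5040
Hence L_7(x) = -x^7/5040 + 7 x^6/720 - 7 x^5/40 + 35 x^4/24 - 35 x^3/6 + 21 x^2/2 - 7 x + 1.

L_7(x); series = -x^7/5040 + 7 x^6/720 - 7 x^5/40 + 35 x^4/24 - 35 x^3/6 + 21 x^2/2 - 7 x + 1


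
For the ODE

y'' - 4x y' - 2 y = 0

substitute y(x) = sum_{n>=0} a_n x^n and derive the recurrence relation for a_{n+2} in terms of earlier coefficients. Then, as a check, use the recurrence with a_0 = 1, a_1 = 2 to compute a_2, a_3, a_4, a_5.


Substitute y = sum_n a_n x^n.
y''(x) has coefficient (n+2)(n+1) a_{n+2} at x^n;
-4 x y'(x) has coefficient -4 n a_n at x^n (shift);
-2 y(x) has coefficient -2 a_n at x^n.
Matching x^n: (n+2)(n+1) a_{n+2} + (-4n - 2) a_n = 0.
Thus a_{n+2} = (4n + 2) / ((n+1)(n+2)) * a_n.

Check with a_0 = 1, a_1 = 2 (apply the recurrence for n = 0, 1, 2, 3): a_0 = 1, a_1 = 2, a_2 = 1, a_3 = 2, a_4 = 5/6, a_5 = 7/5.

a_(n+2) = (4n + 2) / ((n+1)(n+2)) * a_n; check: a_0 = 1, a_1 = 2, a_2 = 1, a_3 = 2, a_4 = 5/6, a_5 = 7/5


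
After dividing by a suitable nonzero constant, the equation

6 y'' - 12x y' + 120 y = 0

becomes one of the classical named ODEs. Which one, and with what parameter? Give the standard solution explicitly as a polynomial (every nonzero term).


All three coefficients share the factor 6; dividing through by 6 gives  y'' - 2x y' + 20 y = 0.
This matches the Hermite equation y'' - 2x y' + 2n y = 0 with 2n = 20, so n = 10; the polynomial solution is H_10(x).
With y = sum_k a_k x^k, matching x^k gives (k+2)(k+1) a_{k+2} = 2(k - n) a_k = 2(k - 10) a_k. The right side vanishes at k = 10, so the series with the parity of 10 terminates at degree 10.
Standard normalization: leading coefficient of H_n is 2^n, so a_10 = 2^10 = 1024. Work downward with a_k = (k+1)(k+2) a_{k+2} / (2(k - n)):
  a_8 = (9)(10)(1024) / (2(8 - 10)) = 92160/(-4) = -23040
  a_6 = (7)(8)(-23040) / (2(6 - 10)) = -1290240/(-8) = 161280
  a_4 = (5)(6)(161280) / (2(4 - 10)) = 4838400/(-12) = -403200
  a_2 = (3)(4)(-403200) / (2(2 - 10)) = -4838400/(-16) = 302400
  a_0 = (1)(2)(302400) / (2(0 - 10)) = 604800/(-20) = -30240
Hence H_10(x) = 1024 x^10 - 23040 x^8 + 161280 x^6 - 403200 x^4 + 302400 x^2 - 30240.

H_10(x); series = 1024 x^10 - 23040 x^8 + 161280 x^6 - 403200 x^4 + 302400 x^2 - 30240


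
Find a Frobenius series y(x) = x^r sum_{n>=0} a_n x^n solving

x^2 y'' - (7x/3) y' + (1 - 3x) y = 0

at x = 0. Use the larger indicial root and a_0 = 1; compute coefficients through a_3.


Write in Frobenius form y'' + (p(x)/x) y' + (q(x)/x^2) y = 0:
  p(x) = -7/3,  q(x) = 1 - 3x.
Indicial equation: r(r-1) + (-7/3) r + (1) = 0 -> roots r_1 = 3, r_2 = 1/3.
Take r = r_1 = 3. Let y(x) = x^r sum_{n>=0} a_n x^n with a_0 = 1.
Substitute y = x^r sum a_n x^n and match x^{r+n}. The recurrence is
  D(n) a_n - 3 a_{n-1} = 0,  where D(n) = (r+n)(r+n-1) + (-7/3)(r+n) + (1).
  a_n = 3 / D(n) * a_{n-1}.
Since the indicial polynomial factors as (r - r_1)(r - r_2), D(n) = (r_1 + n - r_1)(r_1 + n - r_2) = n(n + 8/3).
Evaluating step by step (a_0 = 1):
  n = 1: D(1) = 1(1 + 8/3) = 11/3; numerator = 3(1) = 3; a_1 = (3)/(11/3) = 9/11
  n = 2: D(2) = 2(2 + 8/3) = 28/3; numerator = 3(9/11) = 27/11; a_2 = (27/11)/(28/3) = 81/308
  n = 3: D(3) = 3(3 + 8/3) = 17; numerator = 3(81/308) = 243/308; a_3 = (243/308)/(17) = 243/5236

r = 3; a_0 = 1; a_1 = 9/11; a_2 = 81/308; a_3 = 243/5236


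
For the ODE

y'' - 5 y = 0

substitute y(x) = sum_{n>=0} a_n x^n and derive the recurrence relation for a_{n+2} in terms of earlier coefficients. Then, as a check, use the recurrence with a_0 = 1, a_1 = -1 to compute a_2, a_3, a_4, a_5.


Substitute y = sum_n a_n x^n into y'' + (const) y = 0.
y''(x) = sum_{n>=0} (n+2)(n+1) a_{n+2} x^n.
The ODE becomes sum_n [(n+2)(n+1) a_{n+2} - 5 a_n] x^n = 0.
Setting each coefficient to zero gives the recurrence:
  (n+2)(n+1) a_{n+2} - 5 a_n = 0,
  a_{n+2} = 5 / ((n+1)(n+2)) a_n.

Check with a_0 = 1, a_1 = -1 (apply the recurrence for n = 0, 1, 2, 3): a_0 = 1, a_1 = -1, a_2 = 5/2, a_3 = -5/6, a_4 = 25/24, a_5 = -5/24.

a_{n+2} = 5/((n+1)(n+2)) * a_n; check: a_0 = 1, a_1 = -1, a_2 = 5/2, a_3 = -5/6, a_4 = 25/24, a_5 = -5/24


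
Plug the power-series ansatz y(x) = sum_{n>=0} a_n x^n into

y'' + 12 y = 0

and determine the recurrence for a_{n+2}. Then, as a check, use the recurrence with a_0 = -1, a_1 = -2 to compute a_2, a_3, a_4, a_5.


Substitute y = sum_n a_n x^n into y'' + (const) y = 0.
y''(x) = sum_{n>=0} (n+2)(n+1) a_{n+2} x^n.
The ODE becomes sum_n [(n+2)(n+1) a_{n+2} + 12 a_n] x^n = 0.
Setting each coefficient to zero gives the recurrence:
  (n+2)(n+1) a_{n+2} + 12 a_n = 0,
  a_{n+2} = -12 / ((n+1)(n+2)) a_n.

Check with a_0 = -1, a_1 = -2 (apply the recurrence for n = 0, 1, 2, 3): a_0 = -1, a_1 = -2, a_2 = 6, a_3 = 4, a_4 = -6, a_5 = -12/5.

a_{n+2} = -12/((n+1)(n+2)) * a_n; check: a_0 = -1, a_1 = -2, a_2 = 6, a_3 = 4, a_4 = -6, a_5 = -12/5


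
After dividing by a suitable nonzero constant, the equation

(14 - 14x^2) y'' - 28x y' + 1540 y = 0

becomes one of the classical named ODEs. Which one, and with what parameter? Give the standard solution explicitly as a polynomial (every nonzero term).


All three coefficients share the factor 14; dividing through by 14 gives  (1 - x^2) y'' - 2x y' + 110 y = 0.
This matches the Legendre equation (1 - x^2) y'' - 2x y' + n(n+1) y = 0 (note the -2x y' term) with n(n+1) = 110, so n = 10; the polynomial solution is P_10(x).
With y = sum_k a_k x^k, matching x^k gives (k+2)(k+1) a_{k+2} = [k(k+1) - n(n+1)] a_k = (k - 10)(k + 11) a_k. The right side vanishes at k = 10, so the series with the parity of 10 terminates at degree 10.
Standard normalization (P_n(1) = 1): leading coefficient (2n)!/(2^n (n!)^2) = 2432902008176640000/(1024*13168189440000) = 46189/256, so a_10 = 46189/256. Work downward with a_k = (k+1)(k+2) a_{k+2} / ((k - 10)(k + 11)):
  a_8 = (9)(10)(46189/256) / ((8 - 10)(8 + 11)) = (2078505/128)/(-38) = -109395/256
  a_6 = (7)(8)(-109395/256) / ((6 - 10)(6 + 11)) = (-765765/32)/(-68) = 45045/128
  a_4 = (5)(6)(45045/128) / ((4 - 10)(4 + 11)) = (675675/64)/(-90) = -15015/128
  a_2 = (3)(4)(-15015/128) / ((2 - 10)(2 + 11)) = (-45045/32)/(-104) = 3465/256
  a_0 = (1)(2)(3465/256) / ((0 - 10)(0 + 11)) = (3465/128)/(-110) = -63/256
Hence P_10(x) = 46189 x^10/256 - 109395 x^8/256 + 45045 x^6/128 - 15015 x^4/128 + 3465 x^2/256 - 63/256.

P_10(x); series = 46189 x^10/256 - 109395 x^8/256 + 45045 x^6/128 - 15015 x^4/128 + 3465 x^2/256 - 63/256


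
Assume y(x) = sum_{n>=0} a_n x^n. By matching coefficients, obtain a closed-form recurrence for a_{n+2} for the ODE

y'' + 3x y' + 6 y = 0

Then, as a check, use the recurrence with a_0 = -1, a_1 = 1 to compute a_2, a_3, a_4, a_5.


Substitute y = sum_n a_n x^n.
y''(x) has coefficient (n+2)(n+1) a_{n+2} at x^n;
3 x y'(x) has coefficient 3 n a_n at x^n (shift);
6 y(x) has coefficient 6 a_n at x^n.
Matching x^n: (n+2)(n+1) a_{n+2} + (3n + 6) a_n = 0.
Thus a_{n+2} = (-3n - 6) / ((n+1)(n+2)) * a_n.

Check with a_0 = -1, a_1 = 1 (apply the recurrence for n = 0, 1, 2, 3): a_0 = -1, a_1 = 1, a_2 = 3, a_3 = -3/2, a_4 = -3, a_5 = 9/8.

a_(n+2) = (-3n - 6) / ((n+1)(n+2)) * a_n; check: a_0 = -1, a_1 = 1, a_2 = 3, a_3 = -3/2, a_4 = -3, a_5 = 9/8


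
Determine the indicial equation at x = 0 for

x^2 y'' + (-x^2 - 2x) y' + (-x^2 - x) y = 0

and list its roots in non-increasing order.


Divide by x^2 to reach normal form y'' + P_1(x) y' + P_2(x) y = 0 with P_1(x) = -1 - 2/x and P_2(x) = -1 - 1/x.
x = 0 is a singular point because the y'-coefficient -1 - 2/x has a pole at x = 0 and the y-coefficient -1 - 1/x has a pole at x = 0.
It is a regular singular point because x P_1(x) = p(x) = -x - 2 and x^2 P_2(x) = q(x) = -x^2 - x are polynomials, hence analytic at x = 0.
p(0) = -2,  q(0) = 0.
Indicial equation: r(r-1) + p(0) r + q(0) = 0, i.e. r^2 + (p(0) - 1) r + q(0) = 0, i.e. r^2 - 3 r = 0.
Discriminant: (-3)^2 - 4(0) = 9, so r = (3 ± 3)/2.
Solving: r_1 = 3, r_2 = 0.

indicial: r^2 - 3 r = 0; roots r_1 = 3, r_2 = 0


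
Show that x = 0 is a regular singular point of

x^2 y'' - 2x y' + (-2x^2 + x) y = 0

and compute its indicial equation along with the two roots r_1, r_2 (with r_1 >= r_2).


Divide by x^2 to reach normal form y'' + P_1(x) y' + P_2(x) y = 0 with P_1(x) = -2/x and P_2(x) = -2 + 1/x.
x = 0 is a singular point because the y'-coefficient -2/x has a pole at x = 0 and the y-coefficient -2 + 1/x has a pole at x = 0.
It is a regular singular point because x P_1(x) = p(x) = -2 and x^2 P_2(x) = q(x) = -2x^2 + x are polynomials, hence analytic at x = 0.
p(0) = -2,  q(0) = 0.
Indicial equation: r(r-1) + p(0) r + q(0) = 0, i.e. r^2 + (p(0) - 1) r + q(0) = 0, i.e. r^2 - 3 r = 0.
Discriminant: (-3)^2 - 4(0) = 9, so r = (3 ± 3)/2.
Solving: r_1 = 3, r_2 = 0.

indicial: r^2 - 3 r = 0; roots r_1 = 3, r_2 = 0


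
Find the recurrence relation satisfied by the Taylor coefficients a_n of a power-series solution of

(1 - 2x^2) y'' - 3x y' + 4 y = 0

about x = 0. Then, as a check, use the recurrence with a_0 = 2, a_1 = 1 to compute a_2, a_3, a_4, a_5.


Substitute y = sum_n a_n x^n.
(1 - 2 x^2) y'' contributes (n+2)(n+1) a_{n+2} - 2 n(n-1) a_n at x^n.
-3 x y'(x) contributes -3 n a_n at x^n.
4 y(x) contributes 4 a_n at x^n.
Matching x^n: (n+2)(n+1) a_{n+2} + (-2 n(n-1) - 3 n + 4) a_n = 0.
Thus a_{n+2} = (2 n(n-1) + 3 n - 4) / ((n+1)(n+2)) * a_n.

Check with a_0 = 2, a_1 = 1 (apply the recurrence for n = 0, 1, 2, 3): a_0 = 2, a_1 = 1, a_2 = -4, a_3 = -1/6, a_4 = -2, a_5 = -17/120.

a_(n+2) = (2 n(n-1) + 3 n - 4) / ((n+1)(n+2)) * a_n; check: a_0 = 2, a_1 = 1, a_2 = -4, a_3 = -1/6, a_4 = -2, a_5 = -17/120


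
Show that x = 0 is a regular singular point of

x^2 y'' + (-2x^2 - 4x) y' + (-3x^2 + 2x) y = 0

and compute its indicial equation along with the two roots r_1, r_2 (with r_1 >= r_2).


Divide by x^2 to reach normal form y'' + P_1(x) y' + P_2(x) y = 0 with P_1(x) = -2 - 4/x and P_2(x) = -3 + 2/x.
x = 0 is a singular point because the y'-coefficient -2 - 4/x has a pole at x = 0 and the y-coefficient -3 + 2/x has a pole at x = 0.
It is a regular singular point because x P_1(x) = p(x) = -2x - 4 and x^2 P_2(x) = q(x) = -3x^2 + 2x are polynomials, hence analytic at x = 0.
p(0) = -4,  q(0) = 0.
Indicial equation: r(r-1) + p(0) r + q(0) = 0, i.e. r^2 + (p(0) - 1) r + q(0) = 0, i.e. r^2 - 5 r = 0.
Discriminant: (-5)^2 - 4(0) = 25, so r = (5 ± 5)/2.
Solving: r_1 = 5, r_2 = 0.

indicial: r^2 - 5 r = 0; roots r_1 = 5, r_2 = 0


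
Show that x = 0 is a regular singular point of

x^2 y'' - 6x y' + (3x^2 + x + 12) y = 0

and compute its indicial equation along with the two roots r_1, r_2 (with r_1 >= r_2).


Divide by x^2 to reach normal form y'' + P_1(x) y' + P_2(x) y = 0 with P_1(x) = -6/x and P_2(x) = 3 + 1/x + 12/x^2.
x = 0 is a singular point because the y'-coefficient -6/x has a pole at x = 0 and the y-coefficient 3 + 1/x + 12/x^2 has a pole at x = 0.
It is a regular singular point because x P_1(x) = p(x) = -6 and x^2 P_2(x) = q(x) = 3x^2 + x + 12 are polynomials, hence analytic at x = 0.
p(0) = -6,  q(0) = 12.
Indicial equation: r(r-1) + p(0) r + q(0) = 0, i.e. r^2 + (p(0) - 1) r + q(0) = 0, i.e. r^2 - 7 r + 12 = 0.
Discriminant: (-7)^2 - 4(12) = 1, so r = (7 ± 1)/2.
Solving: r_1 = 4, r_2 = 3.

indicial: r^2 - 7 r + 12 = 0; roots r_1 = 4, r_2 = 3


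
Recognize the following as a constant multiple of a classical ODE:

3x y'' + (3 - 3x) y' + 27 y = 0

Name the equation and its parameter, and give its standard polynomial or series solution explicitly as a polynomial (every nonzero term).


All three coefficients share the factor 3; dividing through by 3 gives  x y'' + (1 - x) y' + 9 y = 0.
This matches the Laguerre equation x y'' + (1 - x) y' + n y = 0 with n = 9; the polynomial solution is L_9(x).
With y = sum_k a_k x^k, matching x^k gives (k+1)k a_{k+1} + (k+1) a_{k+1} - k a_k + n a_k = 0, i.e. (k+1)^2 a_{k+1} = (k - n) a_k = (k - 9) a_k. The right side vanishes at k = 9, so the series terminates at degree 9.
Standard normalization L_n(0) = 1 gives a_0 = 1. Work upward with a_{k+1} = (k - 9) a_k / (k+1)^2:
  a_1 = (0 - 9)(1) / 1^2 = -9/1 = -9
  a_2 = (1 - 9)(-9) / 2^2 = 72/4 = 18
  a_3 = (2 - 9)(18) / 3^2 = -126/9 = -14
  a_4 = (3 - 9)(-14) / 4^2 = 84/16 = 21/4
  a_5 = (4 - 9)(21/4) / 5^2 = (-105/4)/25 = -21/20
  a_6 = (5 - 9)(-21/20) / 6^2 = (21/5)/36 = 7/60
  a_7 = (6 - 9)(7/60) / 7^2 = (-7/20)/49 = -1/140
  a_8 = (7 - 9)(-1/140) / 8^2 = (1/70)/64 = 1/4480
  a_9 = (8 - 9)(1/4480) / 9^2 = (-1/4480)/81 = -1/362880
Hence L_9(x) = -x^9/362880 + x^8/4480 - x^7/140 + 7 x^6/60 - 21 x^5/20 + 21 x^4/4 - 14 x^3 + 18 x^2 - 9 x + 1.

L_9(x); series = -x^9/362880 + x^8/4480 - x^7/140 + 7 x^6/60 - 21 x^5/20 + 21 x^4/4 - 14 x^3 + 18 x^2 - 9 x + 1


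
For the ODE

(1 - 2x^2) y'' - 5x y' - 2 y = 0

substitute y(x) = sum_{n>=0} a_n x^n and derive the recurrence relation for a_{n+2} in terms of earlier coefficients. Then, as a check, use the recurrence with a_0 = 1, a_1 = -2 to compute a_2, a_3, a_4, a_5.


Substitute y = sum_n a_n x^n.
(1 - 2 x^2) y'' contributes (n+2)(n+1) a_{n+2} - 2 n(n-1) a_n at x^n.
-5 x y'(x) contributes -5 n a_n at x^n.
-2 y(x) contributes -2 a_n at x^n.
Matching x^n: (n+2)(n+1) a_{n+2} + (-2 n(n-1) - 5 n - 2) a_n = 0.
Thus a_{n+2} = (2 n(n-1) + 5 n + 2) / ((n+1)(n+2)) * a_n.

Check with a_0 = 1, a_1 = -2 (apply the recurrence for n = 0, 1, 2, 3): a_0 = 1, a_1 = -2, a_2 = 1, a_3 = -7/3, a_4 = 4/3, a_5 = -203/60.

a_(n+2) = (2 n(n-1) + 5 n + 2) / ((n+1)(n+2)) * a_n; check: a_0 = 1, a_1 = -2, a_2 = 1, a_3 = -7/3, a_4 = 4/3, a_5 = -203/60


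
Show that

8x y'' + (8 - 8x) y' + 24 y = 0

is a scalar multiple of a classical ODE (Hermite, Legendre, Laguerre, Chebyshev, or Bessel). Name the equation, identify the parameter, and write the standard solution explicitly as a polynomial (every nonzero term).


All three coefficients share the factor 8; dividing through by 8 gives  x y'' + (1 - x) y' + 3 y = 0.
This matches the Laguerre equation x y'' + (1 - x) y' + n y = 0 with n = 3; the polynomial solution is L_3(x).
With y = sum_k a_k x^k, matching x^k gives (k+1)k a_{k+1} + (k+1) a_{k+1} - k a_k + n a_k = 0, i.e. (k+1)^2 a_{k+1} = (k - n) a_k = (k - 3) a_k. The right side vanishes at k = 3, so the series terminates at degree 3.
Standard normalization L_n(0) = 1 gives a_0 = 1. Work upward with a_{k+1} = (k - 3) a_k / (k+1)^2:
  a_1 = (0 - 3)(1) / 1^2 = -3/1 = -3
  a_2 = (1 - 3)(-3) / 2^2 = 6/4 = 3/2
  a_3 = (2 - 3)(3/2) / 3^2 = (-3/2)/9 = -1/6
Hence L_3(x) = -x^3/6 + 3 x^2/2 - 3 x + 1.

L_3(x); series = -x^3/6 + 3 x^2/2 - 3 x + 1


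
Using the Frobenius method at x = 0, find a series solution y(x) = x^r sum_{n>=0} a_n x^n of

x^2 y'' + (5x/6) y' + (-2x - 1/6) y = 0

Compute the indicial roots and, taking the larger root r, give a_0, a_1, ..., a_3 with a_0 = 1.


Write in Frobenius form y'' + (p(x)/x) y' + (q(x)/x^2) y = 0:
  p(x) = 5/6,  q(x) = -2x - 1/6.
Indicial equation: r(r-1) + (5/6) r + (-1/6) = 0 -> roots r_1 = 1/2, r_2 = -1/3.
Take r = r_1 = 1/2. Let y(x) = x^r sum_{n>=0} a_n x^n with a_0 = 1.
Substitute y = x^r sum a_n x^n and match x^{r+n}. The recurrence is
  D(n) a_n - 2 a_{n-1} = 0,  where D(n) = (r+n)(r+n-1) + (5/6)(r+n) + (-1/6).
  a_n = 2 / D(n) * a_{n-1}.
Since the indicial polynomial factors as (r - r_1)(r - r_2), D(n) = (r_1 + n - r_1)(r_1 + n - r_2) = n(n + 5/6).
Evaluating step by step (a_0 = 1):
  n = 1: D(1) = 1(1 + 5/6) = 11/6; numerator = 2(1) = 2; a_1 = (2)/(11/6) = 12/11
  n = 2: D(2) = 2(2 + 5/6) = 17/3; numerator = 2(12/11) = 24/11; a_2 = (24/11)/(17/3) = 72/187
  n = 3: D(3) = 3(3 + 5/6) = 23/2; numerator = 2(72/187) = 144/187; a_3 = (144/187)/(23/2) = 288/4301

r = 1/2; a_0 = 1; a_1 = 12/11; a_2 = 72/187; a_3 = 288/4301


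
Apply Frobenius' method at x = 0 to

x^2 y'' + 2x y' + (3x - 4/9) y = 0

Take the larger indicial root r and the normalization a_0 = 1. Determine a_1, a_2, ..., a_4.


Write in Frobenius form y'' + (p(x)/x) y' + (q(x)/x^2) y = 0:
  p(x) = 2,  q(x) = 3x - 4/9.
Indicial equation: r(r-1) + (2) r + (-4/9) = 0 -> roots r_1 = 1/3, r_2 = -4/3.
Take r = r_1 = 1/3. Let y(x) = x^r sum_{n>=0} a_n x^n with a_0 = 1.
Substitute y = x^r sum a_n x^n and match x^{r+n}. The recurrence is
  D(n) a_n + 3 a_{n-1} = 0,  where D(n) = (r+n)(r+n-1) + (2)(r+n) + (-4/9).
  a_n = -3 / D(n) * a_{n-1}.
Since the indicial polynomial factors as (r - r_1)(r - r_2), D(n) = (r_1 + n - r_1)(r_1 + n - r_2) = n(n + 5/3).
Evaluating step by step (a_0 = 1):
  n = 1: D(1) = 1(1 + 5/3) = 8/3; numerator = -3(1) = -3; a_1 = (-3)/(8/3) = -9/8
  n = 2: D(2) = 2(2 + 5/3) = 22/3; numerator = -3(-9/8) = 27/8; a_2 = (27/8)/(22/3) = 81/176
  n = 3: D(3) = 3(3 + 5/3) = 14; numerator = -3(81/176) = -243/176; a_3 = (-243/176)/(14) = -243/2464
  n = 4: D(4) = 4(4 + 5/3) = 68/3; numerator = -3(-243/2464) = 729/2464; a_4 = (729/2464)/(68/3) = 2187/167552

r = 1/3; a_0 = 1; a_1 = -9/8; a_2 = 81/176; a_3 = -243/2464; a_4 = 2187/167552
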